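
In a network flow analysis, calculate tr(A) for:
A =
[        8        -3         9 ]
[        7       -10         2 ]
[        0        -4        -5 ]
tr(A) = 8 - 10 - 5 = -7

The trace of a square matrix is the sum of its diagonal entries.
Diagonal entries of A: A[0][0] = 8, A[1][1] = -10, A[2][2] = -5.
tr(A) = 8 - 10 - 5 = -7.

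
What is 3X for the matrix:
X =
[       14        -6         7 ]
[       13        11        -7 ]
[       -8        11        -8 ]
3X =
[       42       -18        21 ]
[       39        33       -21 ]
[      -24        33       -24 ]

Scalar multiplication is elementwise: (3X)[i][j] = 3 * X[i][j].
  (3X)[0][0] = 3 * (14) = 42
  (3X)[0][1] = 3 * (-6) = -18
  (3X)[0][2] = 3 * (7) = 21
  (3X)[1][0] = 3 * (13) = 39
  (3X)[1][1] = 3 * (11) = 33
  (3X)[1][2] = 3 * (-7) = -21
  (3X)[2][0] = 3 * (-8) = -24
  (3X)[2][1] = 3 * (11) = 33
  (3X)[2][2] = 3 * (-8) = -24
3X =
[       42       -18        21 ]
[       39        33       -21 ]
[      -24        33       -24 ]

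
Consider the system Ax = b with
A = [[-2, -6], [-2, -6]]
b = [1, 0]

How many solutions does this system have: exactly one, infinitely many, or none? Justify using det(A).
No solution

det(A) = (-2)*(-6) - (-6)*(-2) = 0, so A is singular.
The column space of A is span(column 1) = span([-2, -2]).
b = [1, 0] is not a scalar multiple of column 1, so b ∉ column space and the system is inconsistent — no solution.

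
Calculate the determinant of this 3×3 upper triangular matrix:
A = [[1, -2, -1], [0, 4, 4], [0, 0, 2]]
8

The determinant of a triangular matrix is the product of its diagonal entries (the off-diagonal entries above the diagonal do not affect it).
det(A) = (1) * (4) * (2) = 8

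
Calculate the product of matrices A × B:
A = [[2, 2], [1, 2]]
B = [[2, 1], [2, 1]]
[[8, 4], [6, 3]]

Matrix multiplication:
C[0][0] = 2×2 + 2×2 = 8
C[0][1] = 2×1 + 2×1 = 4
C[1][0] = 1×2 + 2×2 = 6
C[1][1] = 1×1 + 2×1 = 3
Result: [[8, 4], [6, 3]]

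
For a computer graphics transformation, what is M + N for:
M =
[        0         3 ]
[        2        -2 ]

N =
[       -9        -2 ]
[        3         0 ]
M + N =
[       -9         1 ]
[        5        -2 ]

Matrix addition is elementwise: (M+N)[i][j] = M[i][j] + N[i][j].
  (M+N)[0][0] = (0) + (-9) = -9
  (M+N)[0][1] = (3) + (-2) = 1
  (M+N)[1][0] = (2) + (3) = 5
  (M+N)[1][1] = (-2) + (0) = -2
M + N =
[       -9         1 ]
[        5        -2 ]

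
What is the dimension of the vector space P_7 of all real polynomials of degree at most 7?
Dimension = 8

A polynomial of degree at most 7 can be written as a₀ + a₁x + a₂x² + … + a_7x^7, with 8 free coefficients a₀, …, a_7.
The set {1, x, x², …, x^7} is a basis: it spans P_7 (every such polynomial is a linear combination of these) and is linearly independent (a polynomial is zero iff all its coefficients are zero).
Therefore dim(P_7) = 7 + 1 = 8.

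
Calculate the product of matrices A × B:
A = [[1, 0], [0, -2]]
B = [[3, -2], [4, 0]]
[[3, -2], [-8, 0]]

Matrix multiplication:
C[0][0] = 1×3 + 0×4 = 3
C[0][1] = 1×-2 + 0×0 = -2
C[1][0] = 0×3 + -2×4 = -8
C[1][1] = 0×-2 + -2×0 = 0
Result: [[3, -2], [-8, 0]]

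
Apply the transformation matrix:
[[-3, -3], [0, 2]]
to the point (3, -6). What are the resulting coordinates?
(9, -12)

Matrix multiplication:
[[-3, -3], [0, 2]] × [3, -6]ᵀ
= [-3×3 + -3×-6, 0×3 + 2×-6]ᵀ
= [9.0000, -12.0000]ᵀ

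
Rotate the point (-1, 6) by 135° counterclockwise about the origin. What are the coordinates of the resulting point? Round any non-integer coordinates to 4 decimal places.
(-3.5355, -4.9497)

Rotation matrix R(θ) = [[cos θ, -sin θ], [sin θ, cos θ]]; for θ = 135°:
R = [[-√2/2, -√2/2], [√2/2, -√2/2]]
Result: R × [-1, 6]ᵀ = [-√2/2·-1 + (-√2/2)·6, √2/2·-1 + (-√2/2)·6]ᵀ = (-3.5355, -4.9497)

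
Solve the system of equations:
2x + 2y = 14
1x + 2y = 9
x = 5, y = 2

Use elimination (row reduction):
Equation 1: 2x + 2y = 14.
Equation 2: 1x + 2y = 9.
Multiply Eq1 by 1 and Eq2 by 2: 2x + 2y = 14;  2x + 4y = 18.
Subtract: (2)y = 4, so y = 2.
Back-substitute into Eq1: 2x + 2*(2) = 14, so x = 5.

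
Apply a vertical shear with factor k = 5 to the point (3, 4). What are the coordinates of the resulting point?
(3, 19)

Shear matrix for vertical shear with factor k = 5:
[[1, 0], [5, 1]]
Result: (3, 4) → (3, 19)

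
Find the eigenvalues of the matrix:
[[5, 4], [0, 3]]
λ = 3 and λ = 5

Characteristic equation: det(A - λI) = 0
λ² - (trace)λ + (det) = 0
λ² - (8)λ + (15) = 0
λ² - 8λ + 15 = 0
Solving: λ = 3, 5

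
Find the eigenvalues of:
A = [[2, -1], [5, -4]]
λ = -3, 1

Solve det(A - λI) = 0. For a 2×2 matrix this is λ² - (trace)λ + det = 0.
trace(A) = 2 - 4 = -2.
det(A) = (2)*(-4) - (-1)*(5) = -8 + 5 = -3.
Characteristic equation: λ² - (-2)λ + (-3) = 0.
Discriminant: (-2)² - 4*(-3) = 4 + 12 = 16.
Roots: λ = (-2 ± √16) / 2 = -3, 1.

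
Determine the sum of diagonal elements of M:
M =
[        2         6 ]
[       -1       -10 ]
tr(M) = 2 - 10 = -8

The trace of a square matrix is the sum of its diagonal entries.
Diagonal entries of M: M[0][0] = 2, M[1][1] = -10.
tr(M) = 2 - 10 = -8.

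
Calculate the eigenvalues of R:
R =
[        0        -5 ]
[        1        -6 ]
λ = -5, -1

Solve det(R - λI) = 0. For a 2×2 matrix the characteristic equation is λ² - (trace)λ + det = 0.
trace(R) = a + d = 0 - 6 = -6.
det(R) = a*d - b*c = (0)*(-6) - (-5)*(1) = 0 + 5 = 5.
Characteristic equation: λ² - (-6)λ + (5) = 0.
Discriminant = (-6)² - 4*(5) = 36 - 20 = 16.
λ = (-6 ± √16) / 2 = (-6 ± 4) / 2 = -5, -1.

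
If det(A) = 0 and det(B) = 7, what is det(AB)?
0

Use the multiplicative property of determinants: det(AB) = det(A)*det(B).
det(AB) = (0)*(7) = 0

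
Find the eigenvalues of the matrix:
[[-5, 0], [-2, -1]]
λ = -5 and λ = -1

Characteristic equation: det(A - λI) = 0
λ² - (trace)λ + (det) = 0
λ² - (-6)λ + (5) = 0
λ² + 6λ + 5 = 0
Solving: λ = -5, -1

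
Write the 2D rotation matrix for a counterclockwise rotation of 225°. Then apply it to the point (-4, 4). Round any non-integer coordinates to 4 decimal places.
R = [[-√2/2, √2/2], [-√2/2, -√2/2]]; R·(-4, 4) = (5.6569, 0.0000)

Rotation matrix formula: R(θ) = [[cos θ, -sin θ], [sin θ, cos θ]]
For θ = 225°:
cos(225°) = -√2/2
sin(225°) = -√2/2
R = [[-√2/2, √2/2], [-√2/2, -√2/2]]
Apply to (-4, 4): [-√2/2·-4 + (√2/2)·4, -√2/2·-4 + -√2/2·4] = (5.6569, 0.0000)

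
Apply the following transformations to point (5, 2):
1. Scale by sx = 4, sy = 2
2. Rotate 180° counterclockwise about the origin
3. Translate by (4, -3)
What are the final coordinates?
(-16, -7)

Step 1: Scale → (20, 4)
Step 2: Rotate 180° → (-20, -4)
Step 3: Translate → (-16, -7)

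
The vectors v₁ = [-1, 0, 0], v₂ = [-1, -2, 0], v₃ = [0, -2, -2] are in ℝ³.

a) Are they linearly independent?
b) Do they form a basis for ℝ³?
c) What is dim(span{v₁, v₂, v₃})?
Yes independent, yes basis, dim = 3

Stack v₁, v₂, v₃ as rows of a 3×3 matrix.
[[-1, 0, 0]; [-1, -2, 0]; [0, -2, -2]] is already lower triangular with nonzero diagonal entries (-1, -2, -2), so its determinant is the product of the diagonal entries, det = (-1)·(-2)·(-2) = -4 ≠ 0, and the rows are linearly independent.
Three linearly independent vectors in ℝ³ form a basis for ℝ³, so dim(span{v₁,v₂,v₃}) = 3.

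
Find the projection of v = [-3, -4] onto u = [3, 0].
[-3, 0]

The projection of v onto u is proj_u(v) = ((v·u) / (u·u)) · u.
v·u = (-3)*(3) + (-4)*(0) = -9.
u·u = (3)*(3) + (0)*(0) = 9.
coefficient = -9 / 9 = -1.
proj_u(v) = -1 · [3, 0] = [-3, 0].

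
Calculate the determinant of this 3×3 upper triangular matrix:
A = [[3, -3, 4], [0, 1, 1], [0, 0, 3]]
9

The determinant of a triangular matrix is the product of its diagonal entries (the off-diagonal entries above the diagonal do not affect it).
det(A) = (3) * (1) * (3) = 9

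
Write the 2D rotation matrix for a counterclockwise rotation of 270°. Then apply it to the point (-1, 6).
R = [[0, 1], [-1, 0]]; R·(-1, 6) = (6, 1)

Rotation matrix formula: R(θ) = [[cos θ, -sin θ], [sin θ, cos θ]]
For θ = 270°:
cos(270°) = 0
sin(270°) = -1
R = [[0, 1], [-1, 0]]
Apply to (-1, 6): [0·-1 + (1)·6, -1·-1 + 0·6] = (6, 1)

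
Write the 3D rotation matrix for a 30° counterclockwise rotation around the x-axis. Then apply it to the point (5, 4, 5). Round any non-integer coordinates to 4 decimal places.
R = [[1, 0, 0], [0, √3/2, -1/2], [0, 1/2, √3/2]]; R·(5, 4, 5) = (5.0000, 0.9641, 6.3301)

Rotation matrix for 30° around x-axis:
cos(30°) = √3/2, sin(30°) = 1/2
R = [[1, 0, 0], [0, √3/2, -1/2], [0, 1/2, √3/2]]
Apply to (5, 4, 5): R·[5, 4, 5]ᵀ = (5.0000, 0.9641, 6.3301)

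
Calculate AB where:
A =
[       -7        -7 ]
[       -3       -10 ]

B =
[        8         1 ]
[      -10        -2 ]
AB =
[       14         7 ]
[       76        17 ]

Matrix multiplication: (AB)[i][j] = sum over k of A[i][k] * B[k][j].
  (AB)[0][0] = (-7)*(8) + (-7)*(-10) = 14
  (AB)[0][1] = (-7)*(1) + (-7)*(-2) = 7
  (AB)[1][0] = (-3)*(8) + (-10)*(-10) = 76
  (AB)[1][1] = (-3)*(1) + (-10)*(-2) = 17
AB =
[       14         7 ]
[       76        17 ]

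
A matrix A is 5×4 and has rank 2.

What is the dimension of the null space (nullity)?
2

The rank-nullity theorem for an m×n matrix states:
rank(A) + nullity(A) = n (the number of columns).
Here n = 4 and rank(A) = 2, so nullity(A) = 4 - 2 = 2.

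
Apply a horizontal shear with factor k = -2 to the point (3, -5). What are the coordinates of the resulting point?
(13, -5)

Shear matrix for horizontal shear with factor k = -2:
[[1, -2], [0, 1]]
Result: (3, -5) → (13, -5)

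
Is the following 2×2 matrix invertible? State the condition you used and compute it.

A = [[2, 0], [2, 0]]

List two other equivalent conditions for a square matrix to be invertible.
No, not invertible; det(A) = 0 (two rows are equal, so the rows are linearly dependent). Equivalent conditions (failing for this A): rank(A) < 2; Ax = 0 has non-trivial solutions; 0 is an eigenvalue; the columns are linearly dependent.

To check invertibility, compute det(A).
In this matrix, row 0 and the last row are identical, so one row is a scalar multiple of another and the rows are linearly dependent.
A matrix with linearly dependent rows has det = 0 and is not invertible.
Equivalent failed conditions:
- rank(A) < 2.
- Ax = 0 has non-trivial solutions.
- 0 is an eigenvalue.
- The columns are linearly dependent.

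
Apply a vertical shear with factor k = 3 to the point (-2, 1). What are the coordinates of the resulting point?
(-2, -5)

Shear matrix for vertical shear with factor k = 3:
[[1, 0], [3, 1]]
Result: (-2, 1) → (-2, -5)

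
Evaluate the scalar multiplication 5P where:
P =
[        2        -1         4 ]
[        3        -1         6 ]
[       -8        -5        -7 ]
5P =
[       10        -5        20 ]
[       15        -5        30 ]
[      -40       -25       -35 ]

Scalar multiplication is elementwise: (5P)[i][j] = 5 * P[i][j].
  (5P)[0][0] = 5 * (2) = 10
  (5P)[0][1] = 5 * (-1) = -5
  (5P)[0][2] = 5 * (4) = 20
  (5P)[1][0] = 5 * (3) = 15
  (5P)[1][1] = 5 * (-1) = -5
  (5P)[1][2] = 5 * (6) = 30
  (5P)[2][0] = 5 * (-8) = -40
  (5P)[2][1] = 5 * (-5) = -25
  (5P)[2][2] = 5 * (-7) = -35
5P =
[       10        -5        20 ]
[       15        -5        30 ]
[      -40       -25       -35 ]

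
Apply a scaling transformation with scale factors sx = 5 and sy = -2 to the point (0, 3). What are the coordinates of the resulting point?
(0, -6)

Scaling matrix:
[[5, 0], [0, -2]]
Result: (0 × 5, 3 × -2) = (0, -6)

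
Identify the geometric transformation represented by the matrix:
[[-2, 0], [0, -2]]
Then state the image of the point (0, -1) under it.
uniform scaling by factor -2; image of (0, -1) is (0, 2)

This is a diagonal matrix with equal entries -2, so it scales both axes by the same factor -2.
The matrix [[-2, 0], [0, -2]] represents: uniform scaling by factor -2.
Applying it to (0, -1): [-2·0 + 0·-1, 0·0 + -2·-1] = (0, 2).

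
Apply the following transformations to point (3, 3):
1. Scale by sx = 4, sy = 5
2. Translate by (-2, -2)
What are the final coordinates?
(10, 13)

Step 1: Scale (3, 3) by (sx, sy) = (4, 5) → (12, 15)
Step 2: Translate by (-2, -2) → (10, 13)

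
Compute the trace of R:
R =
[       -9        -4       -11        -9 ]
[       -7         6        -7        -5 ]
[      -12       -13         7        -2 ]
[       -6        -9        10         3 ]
tr(R) = -9 + 6 + 7 + 3 = 7

The trace of a square matrix is the sum of its diagonal entries.
Diagonal entries of R: R[0][0] = -9, R[1][1] = 6, R[2][2] = 7, R[3][3] = 3.
tr(R) = -9 + 6 + 7 + 3 = 7.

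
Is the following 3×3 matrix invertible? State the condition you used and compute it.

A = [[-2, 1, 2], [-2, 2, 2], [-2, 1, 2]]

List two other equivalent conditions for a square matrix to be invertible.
No, not invertible; det(A) = 0 (two rows are equal, so the rows are linearly dependent). Equivalent conditions (failing for this A): rank(A) < 3; Ax = 0 has non-trivial solutions; 0 is an eigenvalue; the columns are linearly dependent.

To check invertibility, compute det(A).
In this matrix, row 0 and the last row are identical, so one row is a scalar multiple of another and the rows are linearly dependent.
A matrix with linearly dependent rows has det = 0 and is not invertible.
Equivalent failed conditions:
- rank(A) < 3.
- Ax = 0 has non-trivial solutions.
- 0 is an eigenvalue.
- The columns are linearly dependent.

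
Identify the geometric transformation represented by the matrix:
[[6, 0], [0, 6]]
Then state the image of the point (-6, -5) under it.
uniform scaling by factor 6; image of (-6, -5) is (-36, -30)

This is a diagonal matrix with equal entries 6, so it scales both axes by the same factor 6.
The matrix [[6, 0], [0, 6]] represents: uniform scaling by factor 6.
Applying it to (-6, -5): [6·-6 + 0·-5, 0·-6 + 6·-5] = (-36, -30).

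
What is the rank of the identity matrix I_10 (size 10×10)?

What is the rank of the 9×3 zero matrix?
rank(I_10) = 10, rank(0) = 0

The identity I_10 has 10 columns that are the standard basis vectors e_1, …, e_10. These are linearly independent, so all 10 columns are pivots and rank(I_10) = 10.
The 9×3 zero matrix has every entry zero, so every row is the zero row and there are no pivots; rank(0) = 0.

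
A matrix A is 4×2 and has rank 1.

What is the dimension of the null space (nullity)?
1

The rank-nullity theorem for an m×n matrix states:
rank(A) + nullity(A) = n (the number of columns).
Here n = 2 and rank(A) = 1, so nullity(A) = 2 - 1 = 1.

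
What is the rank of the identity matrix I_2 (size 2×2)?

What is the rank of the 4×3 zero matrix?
rank(I_2) = 2, rank(0) = 0

The identity I_2 has 2 columns that are the standard basis vectors e_1, …, e_2. These are linearly independent, so all 2 columns are pivots and rank(I_2) = 2.
The 4×3 zero matrix has every entry zero, so every row is the zero row and there are no pivots; rank(0) = 0.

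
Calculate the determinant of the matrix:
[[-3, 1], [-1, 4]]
-11

For a 2×2 matrix [[a, b], [c, d]], det = ad - bc
det = (-3)(4) - (1)(-1) = -12 - -1 = -11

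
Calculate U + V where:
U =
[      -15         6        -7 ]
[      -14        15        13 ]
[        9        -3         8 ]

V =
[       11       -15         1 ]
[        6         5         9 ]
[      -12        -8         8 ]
U + V =
[       -4        -9        -6 ]
[       -8        20        22 ]
[       -3       -11        16 ]

Matrix addition is elementwise: (U+V)[i][j] = U[i][j] + V[i][j].
  (U+V)[0][0] = (-15) + (11) = -4
  (U+V)[0][1] = (6) + (-15) = -9
  (U+V)[0][2] = (-7) + (1) = -6
  (U+V)[1][0] = (-14) + (6) = -8
  (U+V)[1][1] = (15) + (5) = 20
  (U+V)[1][2] = (13) + (9) = 22
  (U+V)[2][0] = (9) + (-12) = -3
  (U+V)[2][1] = (-3) + (-8) = -11
  (U+V)[2][2] = (8) + (8) = 16
U + V =
[       -4        -9        -6 ]
[       -8        20        22 ]
[       -3       -11        16 ]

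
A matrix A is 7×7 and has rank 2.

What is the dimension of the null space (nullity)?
5

The rank-nullity theorem for an m×n matrix states:
rank(A) + nullity(A) = n (the number of columns).
Here n = 7 and rank(A) = 2, so nullity(A) = 7 - 2 = 5.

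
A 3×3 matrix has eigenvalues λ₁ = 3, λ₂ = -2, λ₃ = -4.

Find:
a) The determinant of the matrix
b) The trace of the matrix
det = 24, trace = -3

Two standard eigenvalue identities:
- det(A) equals the product of the eigenvalues (counted with multiplicity).
- trace(A) equals the sum of the eigenvalues.
det(A) = (3)*(-2)*(-4) = 24.
trace(A) = 3 - 2 - 4 = -3.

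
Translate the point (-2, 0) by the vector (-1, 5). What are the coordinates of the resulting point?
(-3, 5)

Translation by (-1, 5):
x' = -2 + -1 = -3
y' = 0 + 5 = 5
Homogeneous matrix: [[1, 0, -1], [0, 1, 5], [0, 0, 1]]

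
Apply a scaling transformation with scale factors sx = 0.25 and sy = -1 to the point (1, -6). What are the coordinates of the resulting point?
(0.25, 6)

Scaling matrix:
[[0.25, 0], [0, -1]]
Result: (1 × 0.25, -6 × -1) = (0.25, 6)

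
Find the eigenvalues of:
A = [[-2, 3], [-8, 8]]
λ = 2, 4

Solve det(A - λI) = 0. For a 2×2 matrix this is λ² - (trace)λ + det = 0.
trace(A) = -2 + 8 = 6.
det(A) = (-2)*(8) - (3)*(-8) = -16 + 24 = 8.
Characteristic equation: λ² - (6)λ + (8) = 0.
Discriminant: (6)² - 4*(8) = 36 - 32 = 4.
Roots: λ = (6 ± √4) / 2 = 2, 4.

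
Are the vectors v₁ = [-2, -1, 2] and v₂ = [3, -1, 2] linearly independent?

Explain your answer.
Yes, linearly independent

Two vectors are linearly dependent iff one is a scalar multiple of the other.
No single scalar k satisfies v₂ = k·v₁ (the ratios of corresponding entries disagree), so v₁ and v₂ are linearly independent.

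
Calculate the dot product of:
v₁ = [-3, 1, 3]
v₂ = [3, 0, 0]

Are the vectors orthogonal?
-9, No

The dot product is the sum of products of corresponding components.
v₁·v₂ = (-3)*(3) + (1)*(0) + (3)*(0) = -9 + 0 + 0 = -9.
Two vectors are orthogonal iff their dot product is 0; here the dot product is -9, so the vectors are not orthogonal.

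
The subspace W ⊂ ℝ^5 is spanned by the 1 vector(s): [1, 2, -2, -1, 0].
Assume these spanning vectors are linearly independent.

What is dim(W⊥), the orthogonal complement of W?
dim(W⊥) = 4

For any subspace W of ℝ^n, dim(W) + dim(W⊥) = n (the whole-space dimension).
Here the given 1 vectors are linearly independent, so dim(W) = 1.
Thus dim(W⊥) = n - dim(W) = 5 - 1 = 4.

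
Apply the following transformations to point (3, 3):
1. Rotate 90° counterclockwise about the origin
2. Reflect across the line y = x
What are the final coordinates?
(3, -3)

Step 1: Rotate 90° → (-3, 3)
Step 2: Reflect across the line y = x → (3, -3)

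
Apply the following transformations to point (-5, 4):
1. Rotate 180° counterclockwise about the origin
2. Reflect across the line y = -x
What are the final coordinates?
(4, -5)

Step 1: Rotate 180° → (5, -4)
Step 2: Reflect across the line y = -x → (4, -5)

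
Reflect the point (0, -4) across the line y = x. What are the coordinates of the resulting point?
(-4, 0)

Reflection across line y = x: (0, -4) → (-4, 0)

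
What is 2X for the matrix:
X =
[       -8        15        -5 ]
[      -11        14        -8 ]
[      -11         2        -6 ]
2X =
[      -16        30       -10 ]
[      -22        28       -16 ]
[      -22         4       -12 ]

Scalar multiplication is elementwise: (2X)[i][j] = 2 * X[i][j].
  (2X)[0][0] = 2 * (-8) = -16
  (2X)[0][1] = 2 * (15) = 30
  (2X)[0][2] = 2 * (-5) = -10
  (2X)[1][0] = 2 * (-11) = -22
  (2X)[1][1] = 2 * (14) = 28
  (2X)[1][2] = 2 * (-8) = -16
  (2X)[2][0] = 2 * (-11) = -22
  (2X)[2][1] = 2 * (2) = 4
  (2X)[2][2] = 2 * (-6) = -12
2X =
[      -16        30       -10 ]
[      -22        28       -16 ]
[      -22         4       -12 ]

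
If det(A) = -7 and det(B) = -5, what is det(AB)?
35

Use the multiplicative property of determinants: det(AB) = det(A)*det(B).
det(AB) = (-7)*(-5) = 35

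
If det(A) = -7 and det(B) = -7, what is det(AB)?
49

Use the multiplicative property of determinants: det(AB) = det(A)*det(B).
det(AB) = (-7)*(-7) = 49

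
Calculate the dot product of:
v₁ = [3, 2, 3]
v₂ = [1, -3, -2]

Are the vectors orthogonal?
-9, No

The dot product is the sum of products of corresponding components.
v₁·v₂ = (3)*(1) + (2)*(-3) + (3)*(-2) = 3 - 6 - 6 = -9.
Two vectors are orthogonal iff their dot product is 0; here the dot product is -9, so the vectors are not orthogonal.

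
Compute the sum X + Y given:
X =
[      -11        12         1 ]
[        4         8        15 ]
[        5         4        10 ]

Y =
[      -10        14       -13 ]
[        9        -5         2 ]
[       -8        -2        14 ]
X + Y =
[      -21        26       -12 ]
[       13         3        17 ]
[       -3         2        24 ]

Matrix addition is elementwise: (X+Y)[i][j] = X[i][j] + Y[i][j].
  (X+Y)[0][0] = (-11) + (-10) = -21
  (X+Y)[0][1] = (12) + (14) = 26
  (X+Y)[0][2] = (1) + (-13) = -12
  (X+Y)[1][0] = (4) + (9) = 13
  (X+Y)[1][1] = (8) + (-5) = 3
  (X+Y)[1][2] = (15) + (2) = 17
  (X+Y)[2][0] = (5) + (-8) = -3
  (X+Y)[2][1] = (4) + (-2) = 2
  (X+Y)[2][2] = (10) + (14) = 24
X + Y =
[      -21        26       -12 ]
[       13         3        17 ]
[       -3         2        24 ]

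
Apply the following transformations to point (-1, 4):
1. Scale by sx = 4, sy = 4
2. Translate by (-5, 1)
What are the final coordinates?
(-9, 17)

Step 1: Scale (-1, 4) by (sx, sy) = (4, 4) → (-4, 16)
Step 2: Translate by (-5, 1) → (-9, 17)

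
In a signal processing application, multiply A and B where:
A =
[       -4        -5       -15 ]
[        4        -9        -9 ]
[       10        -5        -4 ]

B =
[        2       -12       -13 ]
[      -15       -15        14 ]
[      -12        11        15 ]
AB =
[      247       -42      -243 ]
[      251       -12      -313 ]
[      143       -89      -260 ]

Matrix multiplication: (AB)[i][j] = sum over k of A[i][k] * B[k][j].
  (AB)[0][0] = (-4)*(2) + (-5)*(-15) + (-15)*(-12) = 247
  (AB)[0][1] = (-4)*(-12) + (-5)*(-15) + (-15)*(11) = -42
  (AB)[0][2] = (-4)*(-13) + (-5)*(14) + (-15)*(15) = -243
  (AB)[1][0] = (4)*(2) + (-9)*(-15) + (-9)*(-12) = 251
  (AB)[1][1] = (4)*(-12) + (-9)*(-15) + (-9)*(11) = -12
  (AB)[1][2] = (4)*(-13) + (-9)*(14) + (-9)*(15) = -313
  (AB)[2][0] = (10)*(2) + (-5)*(-15) + (-4)*(-12) = 143
  (AB)[2][1] = (10)*(-12) + (-5)*(-15) + (-4)*(11) = -89
  (AB)[2][2] = (10)*(-13) + (-5)*(14) + (-4)*(15) = -260
AB =
[      247       -42      -243 ]
[      251       -12      -313 ]
[      143       -89      -260 ]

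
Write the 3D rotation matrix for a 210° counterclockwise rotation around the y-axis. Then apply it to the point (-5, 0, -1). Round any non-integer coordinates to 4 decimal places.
R = [[-√3/2, 0, -1/2], [0, 1, 0], [1/2, 0, -√3/2]]; R·(-5, 0, -1) = (4.8301, 0.0000, -1.6340)

Rotation matrix for 210° around y-axis:
cos(210°) = -√3/2, sin(210°) = -1/2
R = [[-√3/2, 0, -1/2], [0, 1, 0], [1/2, 0, -√3/2]]
Apply to (-5, 0, -1): R·[-5, 0, -1]ᵀ = (4.8301, 0.0000, -1.6340)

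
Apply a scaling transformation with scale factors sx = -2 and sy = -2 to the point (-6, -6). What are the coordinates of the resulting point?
(12, 12)

Scaling matrix:
[[-2, 0], [0, -2]]
Result: (-6 × -2, -6 × -2) = (12, 12)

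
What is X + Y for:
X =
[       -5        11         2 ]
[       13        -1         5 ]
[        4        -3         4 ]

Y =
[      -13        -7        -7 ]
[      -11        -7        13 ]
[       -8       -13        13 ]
X + Y =
[      -18         4        -5 ]
[        2        -8        18 ]
[       -4       -16        17 ]

Matrix addition is elementwise: (X+Y)[i][j] = X[i][j] + Y[i][j].
  (X+Y)[0][0] = (-5) + (-13) = -18
  (X+Y)[0][1] = (11) + (-7) = 4
  (X+Y)[0][2] = (2) + (-7) = -5
  (X+Y)[1][0] = (13) + (-11) = 2
  (X+Y)[1][1] = (-1) + (-7) = -8
  (X+Y)[1][2] = (5) + (13) = 18
  (X+Y)[2][0] = (4) + (-8) = -4
  (X+Y)[2][1] = (-3) + (-13) = -16
  (X+Y)[2][2] = (4) + (13) = 17
X + Y =
[      -18         4        -5 ]
[        2        -8        18 ]
[       -4       -16        17 ]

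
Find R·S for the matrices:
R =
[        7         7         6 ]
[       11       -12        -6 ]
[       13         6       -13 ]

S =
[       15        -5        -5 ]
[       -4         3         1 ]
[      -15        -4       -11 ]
RS =
[      -13       -38       -94 ]
[      303       -67        -1 ]
[      366         5        84 ]

Matrix multiplication: (RS)[i][j] = sum over k of R[i][k] * S[k][j].
  (RS)[0][0] = (7)*(15) + (7)*(-4) + (6)*(-15) = -13
  (RS)[0][1] = (7)*(-5) + (7)*(3) + (6)*(-4) = -38
  (RS)[0][2] = (7)*(-5) + (7)*(1) + (6)*(-11) = -94
  (RS)[1][0] = (11)*(15) + (-12)*(-4) + (-6)*(-15) = 303
  (RS)[1][1] = (11)*(-5) + (-12)*(3) + (-6)*(-4) = -67
  (RS)[1][2] = (11)*(-5) + (-12)*(1) + (-6)*(-11) = -1
  (RS)[2][0] = (13)*(15) + (6)*(-4) + (-13)*(-15) = 366
  (RS)[2][1] = (13)*(-5) + (6)*(3) + (-13)*(-4) = 5
  (RS)[2][2] = (13)*(-5) + (6)*(1) + (-13)*(-11) = 84
RS =
[      -13       -38       -94 ]
[      303       -67        -1 ]
[      366         5        84 ]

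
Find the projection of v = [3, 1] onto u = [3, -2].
[21/13, -14/13]

The projection of v onto u is proj_u(v) = ((v·u) / (u·u)) · u.
v·u = (3)*(3) + (1)*(-2) = 7.
u·u = (3)*(3) + (-2)*(-2) = 13.
coefficient = 7 / 13 = 7/13.
proj_u(v) = 7/13 · [3, -2] = [21/13, -14/13].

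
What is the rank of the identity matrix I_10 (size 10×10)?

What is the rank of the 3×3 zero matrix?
rank(I_10) = 10, rank(0) = 0

The identity I_10 has 10 columns that are the standard basis vectors e_1, …, e_10. These are linearly independent, so all 10 columns are pivots and rank(I_10) = 10.
The 3×3 zero matrix has every entry zero, so every row is the zero row and there are no pivots; rank(0) = 0.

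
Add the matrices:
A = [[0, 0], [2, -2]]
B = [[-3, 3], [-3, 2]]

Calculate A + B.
[[-3, 3], [-1, 0]]

Add corresponding elements:
(0)+(-3)=-3
(0)+(3)=3
(2)+(-3)=-1
(-2)+(2)=0
A + B = [[-3, 3], [-1, 0]]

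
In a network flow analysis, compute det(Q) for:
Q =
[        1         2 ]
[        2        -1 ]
det(Q) = -5

For a 2×2 matrix [[a, b], [c, d]], det = a*d - b*c.
det(Q) = (1)*(-1) - (2)*(2) = -1 - 4 = -5.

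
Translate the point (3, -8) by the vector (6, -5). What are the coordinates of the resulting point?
(9, -13)

Translation by (6, -5):
x' = 3 + 6 = 9
y' = -8 + -5 = -13
Homogeneous matrix: [[1, 0, 6], [0, 1, -5], [0, 0, 1]]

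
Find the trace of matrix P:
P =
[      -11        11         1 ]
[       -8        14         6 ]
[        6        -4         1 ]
tr(P) = -11 + 14 + 1 = 4

The trace of a square matrix is the sum of its diagonal entries.
Diagonal entries of P: P[0][0] = -11, P[1][1] = 14, P[2][2] = 1.
tr(P) = -11 + 14 + 1 = 4.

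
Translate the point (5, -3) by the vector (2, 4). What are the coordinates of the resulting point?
(7, 1)

Translation by (2, 4):
x' = 5 + 2 = 7
y' = -3 + 4 = 1
Homogeneous matrix: [[1, 0, 2], [0, 1, 4], [0, 0, 1]]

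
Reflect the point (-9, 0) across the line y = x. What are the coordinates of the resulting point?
(0, -9)

Reflection across line y = x: (-9, 0) → (0, -9)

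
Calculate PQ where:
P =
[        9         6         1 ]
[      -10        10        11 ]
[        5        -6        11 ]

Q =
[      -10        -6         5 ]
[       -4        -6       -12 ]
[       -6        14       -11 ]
PQ =
[     -120       -76       -38 ]
[       -6       154      -291 ]
[      -92       160       -24 ]

Matrix multiplication: (PQ)[i][j] = sum over k of P[i][k] * Q[k][j].
  (PQ)[0][0] = (9)*(-10) + (6)*(-4) + (1)*(-6) = -120
  (PQ)[0][1] = (9)*(-6) + (6)*(-6) + (1)*(14) = -76
  (PQ)[0][2] = (9)*(5) + (6)*(-12) + (1)*(-11) = -38
  (PQ)[1][0] = (-10)*(-10) + (10)*(-4) + (11)*(-6) = -6
  (PQ)[1][1] = (-10)*(-6) + (10)*(-6) + (11)*(14) = 154
  (PQ)[1][2] = (-10)*(5) + (10)*(-12) + (11)*(-11) = -291
  (PQ)[2][0] = (5)*(-10) + (-6)*(-4) + (11)*(-6) = -92
  (PQ)[2][1] = (5)*(-6) + (-6)*(-6) + (11)*(14) = 160
  (PQ)[2][2] = (5)*(5) + (-6)*(-12) + (11)*(-11) = -24
PQ =
[     -120       -76       -38 ]
[       -6       154      -291 ]
[      -92       160       -24 ]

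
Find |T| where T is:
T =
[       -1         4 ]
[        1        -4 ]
det(T) = 0

For a 2×2 matrix [[a, b], [c, d]], det = a*d - b*c.
det(T) = (-1)*(-4) - (4)*(1) = 4 - 4 = 0.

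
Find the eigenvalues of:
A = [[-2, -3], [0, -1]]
λ = -2, -1

Solve det(A - λI) = 0. For a 2×2 matrix this is λ² - (trace)λ + det = 0.
trace(A) = -2 - 1 = -3.
det(A) = (-2)*(-1) - (-3)*(0) = 2 - 0 = 2.
Characteristic equation: λ² - (-3)λ + (2) = 0.
Discriminant: (-3)² - 4*(2) = 9 - 8 = 1.
Roots: λ = (-3 ± √1) / 2 = -2, -1.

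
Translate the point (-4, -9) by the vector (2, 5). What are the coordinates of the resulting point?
(-2, -4)

Translation by (2, 5):
x' = -4 + 2 = -2
y' = -9 + 5 = -4
Homogeneous matrix: [[1, 0, 2], [0, 1, 5], [0, 0, 1]]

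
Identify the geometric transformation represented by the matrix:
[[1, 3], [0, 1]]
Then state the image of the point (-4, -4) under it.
horizontal shear with factor 3; image of (-4, -4) is (-16, -4)

The matrix [[1, k], [0, 1]] sends (x, y) to (x + 3y, y), leaving the y-coordinate fixed: a horizontal shear.
The matrix [[1, 3], [0, 1]] represents: horizontal shear with factor 3.
Applying it to (-4, -4): [1·-4 + 3·-4, 0·-4 + 1·-4] = (-16, -4).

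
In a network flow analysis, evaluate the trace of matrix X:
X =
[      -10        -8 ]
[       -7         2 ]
tr(X) = -10 + 2 = -8

The trace of a square matrix is the sum of its diagonal entries.
Diagonal entries of X: X[0][0] = -10, X[1][1] = 2.
tr(X) = -10 + 2 = -8.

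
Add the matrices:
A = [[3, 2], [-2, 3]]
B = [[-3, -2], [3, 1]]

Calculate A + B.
[[0, 0], [1, 4]]

Add corresponding elements:
(3)+(-3)=0
(2)+(-2)=0
(-2)+(3)=1
(3)+(1)=4
A + B = [[0, 0], [1, 4]]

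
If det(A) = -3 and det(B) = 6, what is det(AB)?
-18

Use the multiplicative property of determinants: det(AB) = det(A)*det(B).
det(AB) = (-3)*(6) = -18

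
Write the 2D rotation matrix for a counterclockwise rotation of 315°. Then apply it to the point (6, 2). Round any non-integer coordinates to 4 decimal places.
R = [[√2/2, √2/2], [-√2/2, √2/2]]; R·(6, 2) = (5.6569, -2.8284)

Rotation matrix formula: R(θ) = [[cos θ, -sin θ], [sin θ, cos θ]]
For θ = 315°:
cos(315°) = √2/2
sin(315°) = -√2/2
R = [[√2/2, √2/2], [-√2/2, √2/2]]
Apply to (6, 2): [√2/2·6 + (√2/2)·2, -√2/2·6 + √2/2·2] = (5.6569, -2.8284)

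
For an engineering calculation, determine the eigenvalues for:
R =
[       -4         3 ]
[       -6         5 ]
λ = -1, 2

Solve det(R - λI) = 0. For a 2×2 matrix the characteristic equation is λ² - (trace)λ + det = 0.
trace(R) = a + d = -4 + 5 = 1.
det(R) = a*d - b*c = (-4)*(5) - (3)*(-6) = -20 + 18 = -2.
Characteristic equation: λ² - (1)λ + (-2) = 0.
Discriminant = (1)² - 4*(-2) = 1 + 8 = 9.
λ = (1 ± √9) / 2 = (1 ± 3) / 2 = -1, 2.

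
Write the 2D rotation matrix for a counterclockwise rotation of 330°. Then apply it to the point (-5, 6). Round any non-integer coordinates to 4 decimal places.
R = [[√3/2, 1/2], [-1/2, √3/2]]; R·(-5, 6) = (-1.3301, 7.6962)

Rotation matrix formula: R(θ) = [[cos θ, -sin θ], [sin θ, cos θ]]
For θ = 330°:
cos(330°) = √3/2
sin(330°) = -1/2
R = [[√3/2, 1/2], [-1/2, √3/2]]
Apply to (-5, 6): [√3/2·-5 + (1/2)·6, -1/2·-5 + √3/2·6] = (-1.3301, 7.6962)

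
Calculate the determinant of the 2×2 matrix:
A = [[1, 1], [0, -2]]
-2

For A = [[a, b], [c, d]], det(A) = a*d - b*c.
det(A) = (1)*(-2) - (1)*(0) = -2 - 0 = -2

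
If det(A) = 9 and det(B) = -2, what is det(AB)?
-18

Use the multiplicative property of determinants: det(AB) = det(A)*det(B).
det(AB) = (9)*(-2) = -18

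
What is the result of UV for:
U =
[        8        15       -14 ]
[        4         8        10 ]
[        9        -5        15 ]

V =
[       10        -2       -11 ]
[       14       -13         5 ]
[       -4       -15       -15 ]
UV =
[      346        -1       197 ]
[      112      -262      -154 ]
[      -40      -178      -349 ]

Matrix multiplication: (UV)[i][j] = sum over k of U[i][k] * V[k][j].
  (UV)[0][0] = (8)*(10) + (15)*(14) + (-14)*(-4) = 346
  (UV)[0][1] = (8)*(-2) + (15)*(-13) + (-14)*(-15) = -1
  (UV)[0][2] = (8)*(-11) + (15)*(5) + (-14)*(-15) = 197
  (UV)[1][0] = (4)*(10) + (8)*(14) + (10)*(-4) = 112
  (UV)[1][1] = (4)*(-2) + (8)*(-13) + (10)*(-15) = -262
  (UV)[1][2] = (4)*(-11) + (8)*(5) + (10)*(-15) = -154
  (UV)[2][0] = (9)*(10) + (-5)*(14) + (15)*(-4) = -40
  (UV)[2][1] = (9)*(-2) + (-5)*(-13) + (15)*(-15) = -178
  (UV)[2][2] = (9)*(-11) + (-5)*(5) + (15)*(-15) = -349
UV =
[      346        -1       197 ]
[      112      -262      -154 ]
[      -40      -178      -349 ]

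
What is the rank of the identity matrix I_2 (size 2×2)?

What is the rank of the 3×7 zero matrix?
rank(I_2) = 2, rank(0) = 0

The identity I_2 has 2 columns that are the standard basis vectors e_1, …, e_2. These are linearly independent, so all 2 columns are pivots and rank(I_2) = 2.
The 3×7 zero matrix has every entry zero, so every row is the zero row and there are no pivots; rank(0) = 0.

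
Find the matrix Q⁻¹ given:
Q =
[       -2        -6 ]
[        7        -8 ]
det(Q) = 58
Q⁻¹ =
[    -4/29      3/29 ]
[    -7/58     -1/29 ]

For a 2×2 matrix Q = [[a, b], [c, d]] with det(Q) ≠ 0, Q⁻¹ = (1/det(Q)) * [[d, -b], [-c, a]].
det(Q) = (-2)*(-8) - (-6)*(7) = 16 + 42 = 58.
Q⁻¹ = (1/58) * [[-8, 6], [-7, -2]].
Dividing each entry by 58 and reducing:
Q⁻¹ =
[    -4/29      3/29 ]
[    -7/58     -1/29 ]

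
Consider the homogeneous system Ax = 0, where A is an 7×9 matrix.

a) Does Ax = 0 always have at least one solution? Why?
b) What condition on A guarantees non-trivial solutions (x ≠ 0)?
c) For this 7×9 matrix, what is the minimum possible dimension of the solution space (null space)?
a) Yes, x = 0 is always a solution. b) When A has linearly dependent columns (rank < n). c) Minimum nullity = 2.

a) x = 0 satisfies A·0 = 0, so the zero vector is always a solution.
b) Non-trivial solutions exist iff the columns of A are linearly dependent, equivalently rank(A) < n (the number of columns).
c) By rank-nullity, rank(A) + nullity(A) = n = 9. Since A has only 7 rows, rank(A) ≤ 7, so nullity(A) ≥ 9 - 7 = 2.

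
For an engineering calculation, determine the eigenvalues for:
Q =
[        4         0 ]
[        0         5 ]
λ = 4, 5

Solve det(Q - λI) = 0. For a 2×2 matrix the characteristic equation is λ² - (trace)λ + det = 0.
trace(Q) = a + d = 4 + 5 = 9.
det(Q) = a*d - b*c = (4)*(5) - (0)*(0) = 20 - 0 = 20.
Characteristic equation: λ² - (9)λ + (20) = 0.
Discriminant = (9)² - 4*(20) = 81 - 80 = 1.
λ = (9 ± √1) / 2 = (9 ± 1) / 2 = 4, 5.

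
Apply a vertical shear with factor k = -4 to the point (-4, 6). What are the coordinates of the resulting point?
(-4, 22)

Shear matrix for vertical shear with factor k = -4:
[[1, 0], [-4, 1]]
Result: (-4, 6) → (-4, 22)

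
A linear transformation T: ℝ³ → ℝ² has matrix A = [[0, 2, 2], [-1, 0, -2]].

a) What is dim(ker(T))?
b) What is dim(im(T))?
dim(ker) = 1, dim(im) = 2

The two rows are not scalar multiples of one another (no single k satisfies row 2 = k × row 1), so they are linearly independent.
Thus rank(A) = 2.
dim(im(T)) = rank(A) = 2.
By the rank-nullity theorem applied to T: ℝ³ → ℝ², rank(A) + nullity(A) = 3 (the domain dimension), so dim(ker(T)) = 3 - 2 = 1.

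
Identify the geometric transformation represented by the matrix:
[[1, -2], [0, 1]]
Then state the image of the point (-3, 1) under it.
horizontal shear with factor -2; image of (-3, 1) is (-5, 1)

The matrix [[1, k], [0, 1]] sends (x, y) to (x + -2y, y), leaving the y-coordinate fixed: a horizontal shear.
The matrix [[1, -2], [0, 1]] represents: horizontal shear with factor -2.
Applying it to (-3, 1): [1·-3 + -2·1, 0·-3 + 1·1] = (-5, 1).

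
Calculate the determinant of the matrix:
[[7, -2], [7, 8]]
70

For a 2×2 matrix [[a, b], [c, d]], det = ad - bc
det = (7)(8) - (-2)(7) = 56 - -14 = 70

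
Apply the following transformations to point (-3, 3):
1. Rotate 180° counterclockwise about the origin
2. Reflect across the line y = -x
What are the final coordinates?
(3, -3)

Step 1: Rotate 180° → (3, -3)
Step 2: Reflect across the line y = -x → (3, -3)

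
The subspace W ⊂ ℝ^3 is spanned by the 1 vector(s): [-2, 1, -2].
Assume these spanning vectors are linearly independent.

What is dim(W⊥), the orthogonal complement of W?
dim(W⊥) = 2

For any subspace W of ℝ^n, dim(W) + dim(W⊥) = n (the whole-space dimension).
Here the given 1 vectors are linearly independent, so dim(W) = 1.
Thus dim(W⊥) = n - dim(W) = 3 - 1 = 2.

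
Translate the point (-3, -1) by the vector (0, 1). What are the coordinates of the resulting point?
(-3, 0)

Translation by (0, 1):
x' = -3 + 0 = -3
y' = -1 + 1 = 0
Homogeneous matrix: [[1, 0, 0], [0, 1, 1], [0, 0, 1]]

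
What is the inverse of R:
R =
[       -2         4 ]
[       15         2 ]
det(R) = -64
R⁻¹ =
[    -1/32      1/16 ]
[    15/64      1/32 ]

For a 2×2 matrix R = [[a, b], [c, d]] with det(R) ≠ 0, R⁻¹ = (1/det(R)) * [[d, -b], [-c, a]].
det(R) = (-2)*(2) - (4)*(15) = -4 - 60 = -64.
R⁻¹ = (1/-64) * [[2, -4], [-15, -2]].
Dividing each entry by -64 and reducing:
R⁻¹ =
[    -1/32      1/16 ]
[    15/64      1/32 ]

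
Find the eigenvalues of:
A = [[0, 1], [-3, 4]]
λ = 1, 3

Solve det(A - λI) = 0. For a 2×2 matrix this is λ² - (trace)λ + det = 0.
trace(A) = 0 + 4 = 4.
det(A) = (0)*(4) - (1)*(-3) = 0 + 3 = 3.
Characteristic equation: λ² - (4)λ + (3) = 0.
Discriminant: (4)² - 4*(3) = 16 - 12 = 4.
Roots: λ = (4 ± √4) / 2 = 1, 3.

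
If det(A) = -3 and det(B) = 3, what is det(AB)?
-9

Use the multiplicative property of determinants: det(AB) = det(A)*det(B).
det(AB) = (-3)*(3) = -9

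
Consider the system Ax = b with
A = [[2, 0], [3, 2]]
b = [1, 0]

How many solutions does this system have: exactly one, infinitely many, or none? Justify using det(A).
Exactly one solution

Compute det(A) = (2)*(2) - (0)*(3) = 4.
Because det(A) ≠ 0, A is invertible and Ax = b has a unique solution for every b (here x = A⁻¹ b).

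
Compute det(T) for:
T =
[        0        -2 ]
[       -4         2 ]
det(T) = -8

For a 2×2 matrix [[a, b], [c, d]], det = a*d - b*c.
det(T) = (0)*(2) - (-2)*(-4) = 0 - 8 = -8.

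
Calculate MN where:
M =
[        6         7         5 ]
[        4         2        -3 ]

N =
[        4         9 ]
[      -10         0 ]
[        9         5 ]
MN =
[       -1        79 ]
[      -31        21 ]

Matrix multiplication: (MN)[i][j] = sum over k of M[i][k] * N[k][j].
  (MN)[0][0] = (6)*(4) + (7)*(-10) + (5)*(9) = -1
  (MN)[0][1] = (6)*(9) + (7)*(0) + (5)*(5) = 79
  (MN)[1][0] = (4)*(4) + (2)*(-10) + (-3)*(9) = -31
  (MN)[1][1] = (4)*(9) + (2)*(0) + (-3)*(5) = 21
MN =
[       -1        79 ]
[      -31        21 ]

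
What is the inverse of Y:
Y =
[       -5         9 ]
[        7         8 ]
det(Y) = -103
Y⁻¹ =
[   -8/103     9/103 ]
[    7/103     5/103 ]

For a 2×2 matrix Y = [[a, b], [c, d]] with det(Y) ≠ 0, Y⁻¹ = (1/det(Y)) * [[d, -b], [-c, a]].
det(Y) = (-5)*(8) - (9)*(7) = -40 - 63 = -103.
Y⁻¹ = (1/-103) * [[8, -9], [-7, -5]].
Dividing each entry by -103 and reducing:
Y⁻¹ =
[   -8/103     9/103 ]
[    7/103     5/103 ]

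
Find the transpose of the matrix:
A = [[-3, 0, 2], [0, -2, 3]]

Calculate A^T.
[[-3, 0], [0, -2], [2, 3]]

The transpose sends entry (i,j) to (j,i); rows become columns.
Row 0 of A: [-3, 0, 2] -> column 0 of A^T.
Row 1 of A: [0, -2, 3] -> column 1 of A^T.
A^T = [[-3, 0], [0, -2], [2, 3]]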